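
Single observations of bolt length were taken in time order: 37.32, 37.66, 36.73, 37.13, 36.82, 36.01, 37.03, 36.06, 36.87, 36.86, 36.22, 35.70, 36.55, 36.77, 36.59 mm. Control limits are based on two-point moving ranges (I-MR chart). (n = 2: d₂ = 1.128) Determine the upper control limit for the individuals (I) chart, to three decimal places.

X̄ = (37.32 + 37.66 + 36.73 + 37.13 + 36.82 + 36.01 + 37.03 + 36.06 + 36.87 + 36.86 + 36.22 + 35.70 + 36.55 + 36.77 + 36.59) / 15 = 36.6880
Moving ranges: 0.34, 0.93, 0.40, 0.31, 0.81, 1.02, 0.97, 0.81, 0.01, 0.64, 0.52, 0.85, 0.22, 0.18; M̄R̄ = 8.0100 / 14 = 0.5721
UCL = X̄ + 3·M̄R̄/d₂ = 36.6880 + 3 × 0.5721 / 1.128 = 38.2097

38.210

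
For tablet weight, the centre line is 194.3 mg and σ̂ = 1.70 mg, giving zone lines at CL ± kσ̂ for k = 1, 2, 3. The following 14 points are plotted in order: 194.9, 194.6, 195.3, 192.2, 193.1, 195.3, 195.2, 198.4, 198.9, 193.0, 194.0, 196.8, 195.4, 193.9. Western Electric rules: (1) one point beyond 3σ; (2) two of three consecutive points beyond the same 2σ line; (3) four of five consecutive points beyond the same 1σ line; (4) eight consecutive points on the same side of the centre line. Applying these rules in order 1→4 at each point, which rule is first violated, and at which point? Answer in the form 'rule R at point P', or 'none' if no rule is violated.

rule 2 at point 9

Zone of each point (C = within 1σ̂, B = 1σ̂–2σ̂, A = 2σ̂–3σ̂, * = beyond 3σ̂; sign = side of CL): 1:+C, 2:+C, 3:+C, 4:-B, 5:-C, 6:+C, 7:+C, 8:+A, 9:+A, 10:-C, 11:-C, 12:+B, 13:+C, 14:-C
Rule 2 (two of three consecutive points beyond the same 2σ limit) is satisfied at point 9.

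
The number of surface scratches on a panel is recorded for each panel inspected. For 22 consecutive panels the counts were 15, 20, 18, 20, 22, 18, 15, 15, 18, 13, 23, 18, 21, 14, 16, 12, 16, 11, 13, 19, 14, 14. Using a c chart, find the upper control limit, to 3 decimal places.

28.810

c̄ = (15 + 20 + 18 + 20 + 22 + 18 + 15 + 15 + 18 + 13 + 23 + 18 + 21 + 14 + 16 + 12 + 16 + 11 + 13 + 19 + 14 + 14) / 22 = 365 / 22 = 16.5909
UCL = c̄ + 3√c̄ = 16.5909 + 3 × √16.5909 = 16.5909 + 3 × 4.0732 = 28.8105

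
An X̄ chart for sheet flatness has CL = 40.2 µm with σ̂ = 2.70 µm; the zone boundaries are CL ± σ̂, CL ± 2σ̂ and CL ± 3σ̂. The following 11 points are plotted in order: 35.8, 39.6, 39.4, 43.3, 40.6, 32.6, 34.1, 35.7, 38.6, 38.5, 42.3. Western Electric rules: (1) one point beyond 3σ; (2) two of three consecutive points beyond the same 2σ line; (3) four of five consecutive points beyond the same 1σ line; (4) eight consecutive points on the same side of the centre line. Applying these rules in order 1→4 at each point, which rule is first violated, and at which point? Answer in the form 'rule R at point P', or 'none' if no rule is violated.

rule 2 at point 7

Zone of each point (C = within 1σ̂, B = 1σ̂–2σ̂, A = 2σ̂–3σ̂, * = beyond 3σ̂; sign = side of CL): 1:-B, 2:-C, 3:-C, 4:+B, 5:+C, 6:-A, 7:-A, 8:-B, 9:-C, 10:-C, 11:+C
Rule 2 (two of three consecutive points beyond the same 2σ limit) is satisfied at point 7.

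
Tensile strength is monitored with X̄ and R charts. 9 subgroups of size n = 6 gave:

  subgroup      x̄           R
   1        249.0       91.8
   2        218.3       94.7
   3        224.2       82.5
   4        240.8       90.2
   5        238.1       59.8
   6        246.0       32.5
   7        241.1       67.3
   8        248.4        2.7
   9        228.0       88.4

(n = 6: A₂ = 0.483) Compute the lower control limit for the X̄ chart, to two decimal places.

204.37

X̄̄ = (249.0 + 218.3 + 224.2 + 240.8 + 238.1 + 246.0 + 241.1 + 248.4 + 228.0) / 9 = 2133.9000 / 9 = 237.1000
R̄ = (91.8 + 94.7 + 82.5 + 90.2 + 59.8 + 32.5 + 67.3 + 2.7 + 88.4) / 9 = 609.9000 / 9 = 67.7667
LCL = X̄̄ − A₂·R̄ = 237.1000 − 0.483 × 67.7667 = 204.3687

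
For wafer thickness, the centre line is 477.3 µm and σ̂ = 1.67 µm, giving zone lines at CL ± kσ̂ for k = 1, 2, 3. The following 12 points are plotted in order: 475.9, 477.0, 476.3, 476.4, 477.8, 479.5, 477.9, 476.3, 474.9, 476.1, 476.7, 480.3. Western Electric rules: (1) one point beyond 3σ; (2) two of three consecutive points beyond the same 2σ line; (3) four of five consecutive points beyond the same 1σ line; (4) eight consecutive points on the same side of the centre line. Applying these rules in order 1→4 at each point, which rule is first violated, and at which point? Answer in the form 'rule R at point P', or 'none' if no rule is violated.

none

Zone of each point (C = within 1σ̂, B = 1σ̂–2σ̂, A = 2σ̂–3σ̂, * = beyond 3σ̂; sign = side of CL): 1:-C, 2:-C, 3:-C, 4:-C, 5:+C, 6:+B, 7:+C, 8:-C, 9:-B, 10:-C, 11:-C, 12:+B
No rule fires across all 12 points.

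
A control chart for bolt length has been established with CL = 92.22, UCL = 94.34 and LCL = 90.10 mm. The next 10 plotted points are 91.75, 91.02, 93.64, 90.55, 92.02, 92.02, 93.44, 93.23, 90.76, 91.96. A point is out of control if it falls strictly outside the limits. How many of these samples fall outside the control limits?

0

All 10 points lie within [90.10, 94.34].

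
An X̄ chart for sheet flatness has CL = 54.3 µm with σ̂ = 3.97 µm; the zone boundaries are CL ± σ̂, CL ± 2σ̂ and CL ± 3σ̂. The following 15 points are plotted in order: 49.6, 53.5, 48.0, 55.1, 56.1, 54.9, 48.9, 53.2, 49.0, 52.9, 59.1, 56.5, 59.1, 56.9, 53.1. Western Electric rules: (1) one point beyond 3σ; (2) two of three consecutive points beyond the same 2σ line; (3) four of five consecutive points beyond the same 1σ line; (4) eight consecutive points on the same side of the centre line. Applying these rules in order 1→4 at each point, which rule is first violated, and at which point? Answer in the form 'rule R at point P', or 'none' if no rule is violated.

Zone of each point (C = within 1σ̂, B = 1σ̂–2σ̂, A = 2σ̂–3σ̂, * = beyond 3σ̂; sign = side of CL): 1:-B, 2:-C, 3:-B, 4:+C, 5:+C, 6:+C, 7:-B, 8:-C, 9:-B, 10:-C, 11:+B, 12:+C, 13:+B, 14:+C, 15:-C
No rule fires across all 15 points.

none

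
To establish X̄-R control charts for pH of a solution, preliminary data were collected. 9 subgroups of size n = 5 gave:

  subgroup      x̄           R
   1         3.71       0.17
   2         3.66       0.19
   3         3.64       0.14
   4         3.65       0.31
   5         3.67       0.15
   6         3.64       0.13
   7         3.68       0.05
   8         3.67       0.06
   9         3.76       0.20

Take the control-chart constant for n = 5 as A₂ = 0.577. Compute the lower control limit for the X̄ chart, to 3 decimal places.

X̄̄ = (3.71 + 3.66 + 3.64 + 3.65 + 3.67 + 3.64 + 3.68 + 3.67 + 3.76) / 9 = 33.0800 / 9 = 3.6756
R̄ = (0.17 + 0.19 + 0.14 + 0.31 + 0.15 + 0.13 + 0.05 + 0.06 + 0.20) / 9 = 1.4000 / 9 = 0.1556
LCL = X̄̄ − A₂·R̄ = 3.6756 − 0.577 × 0.1556 = 3.5858

3.586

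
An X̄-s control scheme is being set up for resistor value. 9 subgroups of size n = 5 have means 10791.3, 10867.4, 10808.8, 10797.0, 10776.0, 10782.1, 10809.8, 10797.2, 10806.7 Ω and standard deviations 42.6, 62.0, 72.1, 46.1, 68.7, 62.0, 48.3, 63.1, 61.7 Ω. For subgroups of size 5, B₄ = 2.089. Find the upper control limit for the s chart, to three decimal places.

122.230

s̄ = (42.6 + 62.0 + 72.1 + 46.1 + 68.7 + 62.0 + 48.3 + 63.1 + 61.7) / 9 = 58.5111
UCL_s = B₄·s̄ = 2.089 × 58.5111 = 122.2297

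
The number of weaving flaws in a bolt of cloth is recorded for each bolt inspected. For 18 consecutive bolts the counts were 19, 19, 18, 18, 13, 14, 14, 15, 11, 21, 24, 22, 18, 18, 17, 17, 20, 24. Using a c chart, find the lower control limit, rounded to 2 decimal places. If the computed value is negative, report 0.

c̄ = (19 + 19 + 18 + 18 + 13 + 14 + 14 + 15 + 11 + 21 + 24 + 22 + 18 + 18 + 17 + 17 + 20 + 24) / 18 = 322 / 18 = 17.8889
LCL = c̄ − 3√c̄ = 17.8889 − 3 × 4.2295 = 5.2003

5.20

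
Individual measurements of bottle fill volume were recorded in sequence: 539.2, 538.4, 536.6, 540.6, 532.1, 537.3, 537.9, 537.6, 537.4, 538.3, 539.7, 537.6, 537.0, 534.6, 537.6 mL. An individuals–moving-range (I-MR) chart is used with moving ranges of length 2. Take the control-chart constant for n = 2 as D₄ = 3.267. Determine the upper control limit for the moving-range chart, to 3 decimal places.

Moving ranges: 0.8, 1.8, 4.0, 8.5, 5.2, 0.6, 0.3, 0.2, 0.9, 1.4, 2.1, 0.6, 2.4, 3.0; M̄R̄ = 31.8000 / 14 = 2.2714
UCL_MR = D₄·M̄R̄ = 3.267 × 2.2714 = 7.4208

7.421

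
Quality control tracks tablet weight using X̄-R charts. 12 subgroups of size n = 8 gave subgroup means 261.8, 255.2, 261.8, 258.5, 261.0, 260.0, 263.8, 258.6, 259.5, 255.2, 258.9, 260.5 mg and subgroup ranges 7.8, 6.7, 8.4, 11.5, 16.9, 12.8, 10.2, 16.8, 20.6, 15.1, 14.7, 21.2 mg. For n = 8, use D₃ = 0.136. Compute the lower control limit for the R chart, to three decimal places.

1.844

R̄ = (7.8 + 6.7 + 8.4 + 11.5 + 16.9 + 12.8 + 10.2 + 16.8 + 20.6 + 15.1 + 14.7 + 21.2) / 12 = 162.7000 / 12 = 13.5583
LCL_R = D₃·R̄ = 0.136 × 13.5583 = 1.8439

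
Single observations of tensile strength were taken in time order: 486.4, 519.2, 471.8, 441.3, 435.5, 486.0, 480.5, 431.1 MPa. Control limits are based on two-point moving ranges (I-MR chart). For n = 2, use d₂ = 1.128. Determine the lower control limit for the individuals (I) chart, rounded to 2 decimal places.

384.67

X̄ = (486.4 + 519.2 + 471.8 + 441.3 + 435.5 + 486.0 + 480.5 + 431.1) / 8 = 468.9750
Moving ranges: 32.8, 47.4, 30.5, 5.8, 50.5, 5.5, 49.4; M̄R̄ = 221.9000 / 7 = 31.7000
LCL = X̄ − 3·M̄R̄/d₂ = 468.9750 − 3 × 31.7000 / 1.128 = 384.6665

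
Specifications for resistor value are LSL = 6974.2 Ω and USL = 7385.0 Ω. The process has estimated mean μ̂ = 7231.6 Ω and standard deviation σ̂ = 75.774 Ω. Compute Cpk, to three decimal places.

0.675

Cpu = (USL − μ̂) / (3σ̂) = (7385.0 − 7231.6) / (3 × 75.774) = 0.6748; Cpl = (μ̂ − LSL) / (3σ̂) = (7231.6 − 6974.2) / (3 × 75.774) = 1.1323; Cpk = min(Cpu, Cpl) = 0.6748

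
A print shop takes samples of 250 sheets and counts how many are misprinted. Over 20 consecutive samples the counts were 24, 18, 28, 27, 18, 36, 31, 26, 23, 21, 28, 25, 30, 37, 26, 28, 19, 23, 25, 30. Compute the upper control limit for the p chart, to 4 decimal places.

p̄ = Σdᵢ / (k·n) = 523 / (20 × 250) = 0.10460
UCL = p̄ + 3·√(p̄(1−p̄)/n) = 0.10460 + 3 × √(0.10460×0.89540/250) = 0.10460 + 3 × 0.01936 = 0.16267

0.1627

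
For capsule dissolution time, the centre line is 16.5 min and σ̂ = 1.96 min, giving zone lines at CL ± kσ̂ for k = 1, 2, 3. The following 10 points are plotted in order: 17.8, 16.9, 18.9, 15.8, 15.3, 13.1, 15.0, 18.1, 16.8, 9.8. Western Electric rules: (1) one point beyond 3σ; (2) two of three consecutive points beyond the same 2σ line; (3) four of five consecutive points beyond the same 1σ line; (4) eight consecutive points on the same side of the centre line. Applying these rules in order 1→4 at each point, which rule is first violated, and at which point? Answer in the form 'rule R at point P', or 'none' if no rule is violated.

Zone of each point (C = within 1σ̂, B = 1σ̂–2σ̂, A = 2σ̂–3σ̂, * = beyond 3σ̂; sign = side of CL): 1:+C, 2:+C, 3:+B, 4:-C, 5:-C, 6:-B, 7:-C, 8:+C, 9:+C, 10:-*
Rule 1 (one point beyond the 3σ limits) is satisfied at point 10.

rule 1 at point 10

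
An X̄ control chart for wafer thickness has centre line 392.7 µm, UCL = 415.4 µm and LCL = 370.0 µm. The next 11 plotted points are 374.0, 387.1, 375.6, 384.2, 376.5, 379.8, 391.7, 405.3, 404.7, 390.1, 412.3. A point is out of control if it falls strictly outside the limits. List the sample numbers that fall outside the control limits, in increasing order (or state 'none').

none

All 11 points lie within [370.0, 415.4].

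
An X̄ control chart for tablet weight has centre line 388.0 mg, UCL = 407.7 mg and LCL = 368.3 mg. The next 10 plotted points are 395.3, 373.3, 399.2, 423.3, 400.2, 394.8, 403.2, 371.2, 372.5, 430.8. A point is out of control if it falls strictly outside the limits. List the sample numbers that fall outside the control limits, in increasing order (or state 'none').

4, 10

Compare each point to [368.3, 407.7]: sample 4 = 423.3 > UCL; sample 10 = 430.8 > UCL.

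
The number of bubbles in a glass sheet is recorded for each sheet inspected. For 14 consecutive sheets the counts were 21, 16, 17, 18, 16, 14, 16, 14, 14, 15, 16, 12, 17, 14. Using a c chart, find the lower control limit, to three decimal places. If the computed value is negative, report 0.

c̄ = (21 + 16 + 17 + 18 + 16 + 14 + 16 + 14 + 14 + 15 + 16 + 12 + 17 + 14) / 14 = 220 / 14 = 15.7143
LCL = c̄ − 3√c̄ = 15.7143 − 3 × 3.9641 = 3.8219

3.822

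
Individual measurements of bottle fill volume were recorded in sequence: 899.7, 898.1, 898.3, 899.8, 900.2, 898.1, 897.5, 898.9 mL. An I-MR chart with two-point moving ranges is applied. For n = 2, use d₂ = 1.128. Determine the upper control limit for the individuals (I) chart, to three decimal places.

X̄ = (899.7 + 898.1 + 898.3 + 899.8 + 900.2 + 898.1 + 897.5 + 898.9) / 8 = 898.8250
Moving ranges: 1.6, 0.2, 1.5, 0.4, 2.1, 0.6, 1.4; M̄R̄ = 7.8000 / 7 = 1.1143
UCL = X̄ + 3·M̄R̄/d₂ = 898.8250 + 3 × 1.1143 / 1.128 = 901.7885

901.789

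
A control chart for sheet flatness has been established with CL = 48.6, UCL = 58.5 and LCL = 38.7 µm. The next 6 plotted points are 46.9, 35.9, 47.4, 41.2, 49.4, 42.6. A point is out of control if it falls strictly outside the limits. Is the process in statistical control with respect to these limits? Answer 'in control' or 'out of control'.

Compare each point to [38.7, 58.5]: sample 2 = 35.9 < LCL.

out of control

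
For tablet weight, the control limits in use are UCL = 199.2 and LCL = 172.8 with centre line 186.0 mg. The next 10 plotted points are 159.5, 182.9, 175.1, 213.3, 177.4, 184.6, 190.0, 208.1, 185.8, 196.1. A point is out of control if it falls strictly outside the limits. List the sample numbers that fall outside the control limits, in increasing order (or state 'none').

1, 4, 8

Compare each point to [172.8, 199.2]: sample 1 = 159.5 < LCL; sample 4 = 213.3 > UCL; sample 8 = 208.1 > UCL.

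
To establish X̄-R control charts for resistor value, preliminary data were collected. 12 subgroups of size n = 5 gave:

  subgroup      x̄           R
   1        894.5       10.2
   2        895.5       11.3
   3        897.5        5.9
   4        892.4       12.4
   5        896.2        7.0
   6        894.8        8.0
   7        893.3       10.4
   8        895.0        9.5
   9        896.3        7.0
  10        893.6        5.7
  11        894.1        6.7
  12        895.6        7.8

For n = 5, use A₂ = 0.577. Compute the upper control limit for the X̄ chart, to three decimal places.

X̄̄ = (894.5 + 895.5 + 897.5 + 892.4 + 896.2 + 894.8 + 893.3 + 895.0 + 896.3 + 893.6 + 894.1 + 895.6) / 12 = 10738.8000 / 12 = 894.9000
R̄ = (10.2 + 11.3 + 5.9 + 12.4 + 7.0 + 8.0 + 10.4 + 9.5 + 7.0 + 5.7 + 6.7 + 7.8) / 12 = 101.9000 / 12 = 8.4917
UCL = X̄̄ + A₂·R̄ = 894.9000 + 0.577 × 8.4917 = 899.7997

899.800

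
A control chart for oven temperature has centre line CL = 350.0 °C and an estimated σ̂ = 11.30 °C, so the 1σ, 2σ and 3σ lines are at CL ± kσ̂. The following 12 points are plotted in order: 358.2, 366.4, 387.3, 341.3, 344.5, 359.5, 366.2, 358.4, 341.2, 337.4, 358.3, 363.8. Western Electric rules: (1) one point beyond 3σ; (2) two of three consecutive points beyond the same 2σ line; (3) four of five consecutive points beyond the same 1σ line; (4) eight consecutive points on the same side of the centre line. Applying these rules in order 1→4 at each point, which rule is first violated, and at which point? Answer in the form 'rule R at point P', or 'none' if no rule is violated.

Zone of each point (C = within 1σ̂, B = 1σ̂–2σ̂, A = 2σ̂–3σ̂, * = beyond 3σ̂; sign = side of CL): 1:+C, 2:+B, 3:+*, 4:-C, 5:-C, 6:+C, 7:+B, 8:+C, 9:-C, 10:-B, 11:+C, 12:+B
Rule 1 (one point beyond the 3σ limits) is satisfied at point 3.

rule 1 at point 3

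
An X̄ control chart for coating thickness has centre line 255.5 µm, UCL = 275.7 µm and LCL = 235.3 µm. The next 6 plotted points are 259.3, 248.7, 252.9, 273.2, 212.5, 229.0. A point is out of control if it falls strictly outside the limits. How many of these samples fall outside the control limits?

Compare each point to [235.3, 275.7]: sample 5 = 212.5 < LCL; sample 6 = 229.0 < LCL.

2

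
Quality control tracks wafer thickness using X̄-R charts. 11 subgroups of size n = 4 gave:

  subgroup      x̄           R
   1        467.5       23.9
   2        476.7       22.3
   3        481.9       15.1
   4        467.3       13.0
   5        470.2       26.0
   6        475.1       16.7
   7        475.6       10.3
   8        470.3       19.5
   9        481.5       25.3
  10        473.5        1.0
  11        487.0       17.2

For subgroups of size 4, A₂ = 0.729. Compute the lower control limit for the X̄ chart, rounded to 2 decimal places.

X̄̄ = (467.5 + 476.7 + 481.9 + 467.3 + 470.2 + 475.1 + 475.6 + 470.3 + 481.5 + 473.5 + 487.0) / 11 = 5226.6000 / 11 = 475.1455
R̄ = (23.9 + 22.3 + 15.1 + 13.0 + 26.0 + 16.7 + 10.3 + 19.5 + 25.3 + 1.0 + 17.2) / 11 = 190.3000 / 11 = 17.3000
LCL = X̄̄ − A₂·R̄ = 475.1455 − 0.729 × 17.3000 = 462.5338

462.53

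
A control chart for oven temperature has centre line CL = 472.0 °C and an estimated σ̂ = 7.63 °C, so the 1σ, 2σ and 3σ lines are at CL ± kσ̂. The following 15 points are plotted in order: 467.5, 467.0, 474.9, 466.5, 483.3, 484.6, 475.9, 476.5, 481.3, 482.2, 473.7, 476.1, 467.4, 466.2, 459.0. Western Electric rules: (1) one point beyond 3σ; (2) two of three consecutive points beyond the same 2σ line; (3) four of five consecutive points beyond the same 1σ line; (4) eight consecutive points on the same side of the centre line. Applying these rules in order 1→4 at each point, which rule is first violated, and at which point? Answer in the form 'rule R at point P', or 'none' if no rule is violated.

rule 4 at point 12

Zone of each point (C = within 1σ̂, B = 1σ̂–2σ̂, A = 2σ̂–3σ̂, * = beyond 3σ̂; sign = side of CL): 1:-C, 2:-C, 3:+C, 4:-C, 5:+B, 6:+B, 7:+C, 8:+C, 9:+B, 10:+B, 11:+C, 12:+C, 13:-C, 14:-C, 15:-B
Rule 4 (eight consecutive points on the same side of the centre line) is satisfied at point 12.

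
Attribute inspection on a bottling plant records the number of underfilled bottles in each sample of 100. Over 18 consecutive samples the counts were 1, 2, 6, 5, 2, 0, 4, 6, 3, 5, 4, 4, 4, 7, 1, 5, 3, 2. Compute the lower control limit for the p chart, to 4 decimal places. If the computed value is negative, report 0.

0.0000

p̄ = Σdᵢ / (k·n) = 64 / (18 × 100) = 0.03556
LCL = p̄ − 3·√(p̄(1−p̄)/n) = 0.03556 − 3 × 0.01852 = -0.02000 → 0 (negative, so LCL = 0)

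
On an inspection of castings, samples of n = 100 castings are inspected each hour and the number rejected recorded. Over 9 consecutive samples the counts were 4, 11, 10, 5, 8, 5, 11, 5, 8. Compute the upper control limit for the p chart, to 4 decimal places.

p̄ = Σdᵢ / (k·n) = 67 / (9 × 100) = 0.07444
UCL = p̄ + 3·√(p̄(1−p̄)/n) = 0.07444 + 3 × √(0.07444×0.92556/100) = 0.07444 + 3 × 0.02625 = 0.15319

0.1532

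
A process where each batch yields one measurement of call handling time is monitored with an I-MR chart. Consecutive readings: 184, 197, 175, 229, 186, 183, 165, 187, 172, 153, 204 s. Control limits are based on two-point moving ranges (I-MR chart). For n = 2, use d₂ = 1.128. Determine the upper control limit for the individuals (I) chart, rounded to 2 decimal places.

254.15

X̄ = (184 + 197 + 175 + 229 + 186 + 183 + 165 + 187 + 172 + 153 + 204) / 11 = 185.0000
Moving ranges: 13, 22, 54, 43, 3, 18, 22, 15, 19, 51; M̄R̄ = 260.0000 / 10 = 26.0000
UCL = X̄ + 3·M̄R̄/d₂ = 185.0000 + 3 × 26.0000 / 1.128 = 254.1489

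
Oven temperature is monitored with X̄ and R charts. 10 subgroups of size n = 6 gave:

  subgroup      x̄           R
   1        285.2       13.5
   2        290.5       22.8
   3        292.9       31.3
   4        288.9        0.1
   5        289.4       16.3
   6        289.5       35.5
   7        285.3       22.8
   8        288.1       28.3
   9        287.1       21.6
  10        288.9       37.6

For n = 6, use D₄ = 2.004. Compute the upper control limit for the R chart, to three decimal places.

46.052

R̄ = (13.5 + 22.8 + 31.3 + 0.1 + 16.3 + 35.5 + 22.8 + 28.3 + 21.6 + 37.6) / 10 = 229.8000 / 10 = 22.9800
UCL_R = D₄·R̄ = 2.004 × 22.9800 = 46.0519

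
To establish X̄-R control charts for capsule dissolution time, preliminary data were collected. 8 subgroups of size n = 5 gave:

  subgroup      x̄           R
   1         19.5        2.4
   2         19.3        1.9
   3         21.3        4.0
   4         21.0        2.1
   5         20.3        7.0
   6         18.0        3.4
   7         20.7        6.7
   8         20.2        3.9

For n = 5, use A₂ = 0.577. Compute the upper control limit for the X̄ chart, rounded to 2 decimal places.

22.30

X̄̄ = (19.5 + 19.3 + 21.3 + 21.0 + 20.3 + 18.0 + 20.7 + 20.2) / 8 = 160.3000 / 8 = 20.0375
R̄ = (2.4 + 1.9 + 4.0 + 2.1 + 7.0 + 3.4 + 6.7 + 3.9) / 8 = 31.4000 / 8 = 3.9250
UCL = X̄̄ + A₂·R̄ = 20.0375 + 0.577 × 3.9250 = 22.3022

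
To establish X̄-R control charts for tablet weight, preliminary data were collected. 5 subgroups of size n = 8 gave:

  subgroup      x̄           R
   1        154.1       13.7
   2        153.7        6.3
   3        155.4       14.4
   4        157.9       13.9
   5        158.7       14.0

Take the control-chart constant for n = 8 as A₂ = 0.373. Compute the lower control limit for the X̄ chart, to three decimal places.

151.312

X̄̄ = (154.1 + 153.7 + 155.4 + 157.9 + 158.7) / 5 = 779.8000 / 5 = 155.9600
R̄ = (13.7 + 6.3 + 14.4 + 13.9 + 14.0) / 5 = 62.3000 / 5 = 12.4600
LCL = X̄̄ − A₂·R̄ = 155.9600 − 0.373 × 12.4600 = 151.3124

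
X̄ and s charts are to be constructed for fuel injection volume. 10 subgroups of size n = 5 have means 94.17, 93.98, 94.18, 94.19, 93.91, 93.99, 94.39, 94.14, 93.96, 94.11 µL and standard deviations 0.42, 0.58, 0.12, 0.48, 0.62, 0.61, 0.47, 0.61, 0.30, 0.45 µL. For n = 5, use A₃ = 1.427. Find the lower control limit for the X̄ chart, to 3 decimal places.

X̄̄ = (94.17 + 93.98 + 94.18 + 94.19 + 93.91 + 93.99 + 94.39 + 94.14 + 93.96 + 94.11) / 10 = 94.1020
s̄ = (0.42 + 0.58 + 0.12 + 0.48 + 0.62 + 0.61 + 0.47 + 0.61 + 0.30 + 0.45) / 10 = 0.4660
LCL = X̄̄ − A₃·s̄ = 94.1020 − 1.427 × 0.4660 = 93.4370

93.437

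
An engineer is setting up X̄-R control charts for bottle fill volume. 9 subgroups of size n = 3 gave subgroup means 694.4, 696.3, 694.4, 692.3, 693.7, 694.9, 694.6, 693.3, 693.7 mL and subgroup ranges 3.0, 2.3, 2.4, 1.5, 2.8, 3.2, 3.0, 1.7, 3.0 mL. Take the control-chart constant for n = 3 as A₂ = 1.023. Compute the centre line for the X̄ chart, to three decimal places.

694.178

X̄̄ = (694.4 + 696.3 + 694.4 + 692.3 + 693.7 + 694.9 + 694.6 + 693.3 + 693.7) / 9 = 6247.6000 / 9 = 694.1778
CL = X̄̄ = 694.1778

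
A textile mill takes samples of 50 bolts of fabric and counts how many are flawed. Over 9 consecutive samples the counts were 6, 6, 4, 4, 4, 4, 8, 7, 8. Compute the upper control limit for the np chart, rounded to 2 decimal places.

p̄ = Σdᵢ / (k·n) = 51 / (9 × 50) = 0.11333
UCL = np̄ + 3·√(np̄(1−p̄)) = 5.6667 + 3 × √(5.6667×0.88667) = 5.6667 + 3 × 2.2415 = 12.3912

12.39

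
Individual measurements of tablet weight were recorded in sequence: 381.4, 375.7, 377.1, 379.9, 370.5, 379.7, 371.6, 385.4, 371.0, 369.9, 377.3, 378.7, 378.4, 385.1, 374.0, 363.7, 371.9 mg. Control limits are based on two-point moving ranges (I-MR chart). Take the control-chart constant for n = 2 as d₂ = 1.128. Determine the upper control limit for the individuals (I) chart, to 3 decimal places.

X̄ = (381.4 + 375.7 + 377.1 + 379.9 + 370.5 + 379.7 + 371.6 + 385.4 + 371.0 + 369.9 + 377.3 + 378.7 + 378.4 + 385.1 + 374.0 + 363.7 + 371.9) / 17 = 375.9588
Moving ranges: 5.7, 1.4, 2.8, 9.4, 9.2, 8.1, 13.8, 14.4, 1.1, 7.4, 1.4, 0.3, 6.7, 11.1, 10.3, 8.2; M̄R̄ = 111.3000 / 16 = 6.9562
UCL = X̄ + 3·M̄R̄/d₂ = 375.9588 + 3 × 6.9562 / 1.128 = 394.4595

394.459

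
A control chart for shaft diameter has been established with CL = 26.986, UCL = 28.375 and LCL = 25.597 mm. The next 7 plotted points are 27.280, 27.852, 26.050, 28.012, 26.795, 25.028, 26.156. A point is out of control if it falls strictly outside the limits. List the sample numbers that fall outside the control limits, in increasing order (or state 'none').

6

Compare each point to [25.597, 28.375]: sample 6 = 25.028 < LCL.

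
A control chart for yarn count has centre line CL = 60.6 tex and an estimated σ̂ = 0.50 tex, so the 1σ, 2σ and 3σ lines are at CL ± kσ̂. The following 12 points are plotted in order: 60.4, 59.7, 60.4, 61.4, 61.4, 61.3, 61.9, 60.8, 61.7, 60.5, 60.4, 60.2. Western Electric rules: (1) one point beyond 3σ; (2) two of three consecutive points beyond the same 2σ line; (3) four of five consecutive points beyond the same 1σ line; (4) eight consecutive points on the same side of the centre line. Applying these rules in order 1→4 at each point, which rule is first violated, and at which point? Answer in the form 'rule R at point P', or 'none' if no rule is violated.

rule 3 at point 7

Zone of each point (C = within 1σ̂, B = 1σ̂–2σ̂, A = 2σ̂–3σ̂, * = beyond 3σ̂; sign = side of CL): 1:-C, 2:-B, 3:-C, 4:+B, 5:+B, 6:+B, 7:+A, 8:+C, 9:+A, 10:-C, 11:-C, 12:-C
Rule 3 (four of five consecutive points beyond the same 1σ limit) is satisfied at point 7.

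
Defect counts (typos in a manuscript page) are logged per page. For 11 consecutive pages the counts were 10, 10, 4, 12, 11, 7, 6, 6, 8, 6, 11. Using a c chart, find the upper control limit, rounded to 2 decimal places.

16.90

c̄ = (10 + 10 + 4 + 12 + 11 + 7 + 6 + 6 + 8 + 6 + 11) / 11 = 91 / 11 = 8.2727
UCL = c̄ + 3√c̄ = 8.2727 + 3 × √8.2727 = 8.2727 + 3 × 2.8762 = 16.9014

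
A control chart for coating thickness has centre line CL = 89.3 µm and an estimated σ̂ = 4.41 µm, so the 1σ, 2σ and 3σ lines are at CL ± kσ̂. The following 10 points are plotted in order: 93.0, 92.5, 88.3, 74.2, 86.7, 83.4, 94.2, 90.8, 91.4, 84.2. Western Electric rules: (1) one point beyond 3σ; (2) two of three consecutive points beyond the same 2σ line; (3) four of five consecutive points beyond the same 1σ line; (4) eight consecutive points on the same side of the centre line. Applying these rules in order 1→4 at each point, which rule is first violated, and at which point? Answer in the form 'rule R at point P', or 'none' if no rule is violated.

rule 1 at point 4

Zone of each point (C = within 1σ̂, B = 1σ̂–2σ̂, A = 2σ̂–3σ̂, * = beyond 3σ̂; sign = side of CL): 1:+C, 2:+C, 3:-C, 4:-*, 5:-C, 6:-B, 7:+B, 8:+C, 9:+C, 10:-B
Rule 1 (one point beyond the 3σ limits) is satisfied at point 4.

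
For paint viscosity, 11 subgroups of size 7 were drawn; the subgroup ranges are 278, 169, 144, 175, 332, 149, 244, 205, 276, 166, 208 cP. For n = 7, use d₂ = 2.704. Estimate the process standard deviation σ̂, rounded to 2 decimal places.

R̄ = (278 + 169 + 144 + 175 + 332 + 149 + 244 + 205 + 276 + 166 + 208) / 11 = 213.2727
σ̂ = R̄ / d₂ = 213.2727 / 2.704 = 78.8731

78.87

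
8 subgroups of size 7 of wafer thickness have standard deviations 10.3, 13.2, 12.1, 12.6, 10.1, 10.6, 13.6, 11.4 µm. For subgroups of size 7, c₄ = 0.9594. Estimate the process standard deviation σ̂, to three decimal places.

12.234

s̄ = (10.3 + 13.2 + 12.1 + 12.6 + 10.1 + 10.6 + 13.6 + 11.4) / 8 = 11.7375
σ̂ = s̄ / c₄ = 11.7375 / 0.9594 = 12.2342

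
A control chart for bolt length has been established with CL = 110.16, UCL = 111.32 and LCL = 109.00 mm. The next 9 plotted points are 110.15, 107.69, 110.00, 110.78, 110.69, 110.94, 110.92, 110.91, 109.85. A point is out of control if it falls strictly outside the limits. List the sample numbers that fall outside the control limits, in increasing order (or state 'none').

Compare each point to [109.00, 111.32]: sample 2 = 107.69 < LCL.

2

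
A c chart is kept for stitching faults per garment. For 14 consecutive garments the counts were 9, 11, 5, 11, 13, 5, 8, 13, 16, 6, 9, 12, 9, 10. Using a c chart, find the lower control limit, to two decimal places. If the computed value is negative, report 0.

c̄ = (9 + 11 + 5 + 11 + 13 + 5 + 8 + 13 + 16 + 6 + 9 + 12 + 9 + 10) / 14 = 137 / 14 = 9.7857
LCL = c̄ − 3√c̄ = 9.7857 − 3 × 3.1282 = 0.4011

0.40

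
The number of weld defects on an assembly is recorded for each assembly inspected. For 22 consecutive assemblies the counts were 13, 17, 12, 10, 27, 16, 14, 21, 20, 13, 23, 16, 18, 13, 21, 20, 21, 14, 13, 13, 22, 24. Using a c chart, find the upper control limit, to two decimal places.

c̄ = (13 + 17 + 12 + 10 + 27 + 16 + 14 + 21 + 20 + 13 + 23 + 16 + 18 + 13 + 21 + 20 + 21 + 14 + 13 + 13 + 22 + 24) / 22 = 381 / 22 = 17.3182
UCL = c̄ + 3√c̄ = 17.3182 + 3 × √17.3182 = 17.3182 + 3 × 4.1615 = 29.8027

29.80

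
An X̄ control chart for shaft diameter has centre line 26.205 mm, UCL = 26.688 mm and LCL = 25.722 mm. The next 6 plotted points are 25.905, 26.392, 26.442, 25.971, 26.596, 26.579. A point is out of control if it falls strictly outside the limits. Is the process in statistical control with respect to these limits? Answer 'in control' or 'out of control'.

All 6 points lie within [25.722, 26.688].

in control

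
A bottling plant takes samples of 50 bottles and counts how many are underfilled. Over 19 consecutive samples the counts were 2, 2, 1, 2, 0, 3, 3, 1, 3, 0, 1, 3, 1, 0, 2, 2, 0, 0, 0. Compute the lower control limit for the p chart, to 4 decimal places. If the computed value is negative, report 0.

0.0000

p̄ = Σdᵢ / (k·n) = 26 / (19 × 50) = 0.02737
LCL = p̄ − 3·√(p̄(1−p̄)/n) = 0.02737 − 3 × 0.02307 = -0.04185 → 0 (negative, so LCL = 0)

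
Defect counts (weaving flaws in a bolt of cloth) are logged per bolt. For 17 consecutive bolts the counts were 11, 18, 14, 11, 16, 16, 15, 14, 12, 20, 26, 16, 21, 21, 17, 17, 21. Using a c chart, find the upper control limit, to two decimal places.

c̄ = (11 + 18 + 14 + 11 + 16 + 16 + 15 + 14 + 12 + 20 + 26 + 16 + 21 + 21 + 17 + 17 + 21) / 17 = 286 / 17 = 16.8235
UCL = c̄ + 3√c̄ = 16.8235 + 3 × √16.8235 = 16.8235 + 3 × 4.1016 = 29.1285

29.13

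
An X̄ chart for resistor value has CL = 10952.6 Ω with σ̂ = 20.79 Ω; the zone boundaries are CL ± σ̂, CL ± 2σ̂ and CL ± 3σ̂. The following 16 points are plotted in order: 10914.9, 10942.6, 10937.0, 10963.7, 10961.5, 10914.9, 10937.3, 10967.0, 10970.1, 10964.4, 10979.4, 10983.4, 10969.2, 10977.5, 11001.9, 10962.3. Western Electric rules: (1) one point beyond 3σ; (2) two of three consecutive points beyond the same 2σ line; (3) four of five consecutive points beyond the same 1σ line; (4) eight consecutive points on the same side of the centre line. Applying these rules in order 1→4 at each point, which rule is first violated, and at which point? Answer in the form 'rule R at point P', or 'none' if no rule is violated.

Zone of each point (C = within 1σ̂, B = 1σ̂–2σ̂, A = 2σ̂–3σ̂, * = beyond 3σ̂; sign = side of CL): 1:-B, 2:-C, 3:-C, 4:+C, 5:+C, 6:-B, 7:-C, 8:+C, 9:+C, 10:+C, 11:+B, 12:+B, 13:+C, 14:+B, 15:+A, 16:+C
Rule 3 (four of five consecutive points beyond the same 1σ limit) is satisfied at point 15.

rule 3 at point 15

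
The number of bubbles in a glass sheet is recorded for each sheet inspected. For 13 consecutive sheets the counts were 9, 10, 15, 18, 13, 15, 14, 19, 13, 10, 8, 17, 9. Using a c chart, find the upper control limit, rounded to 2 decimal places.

c̄ = (9 + 10 + 15 + 18 + 13 + 15 + 14 + 19 + 13 + 10 + 8 + 17 + 9) / 13 = 170 / 13 = 13.0769
UCL = c̄ + 3√c̄ = 13.0769 + 3 × √13.0769 = 13.0769 + 3 × 3.6162 = 23.9255

23.93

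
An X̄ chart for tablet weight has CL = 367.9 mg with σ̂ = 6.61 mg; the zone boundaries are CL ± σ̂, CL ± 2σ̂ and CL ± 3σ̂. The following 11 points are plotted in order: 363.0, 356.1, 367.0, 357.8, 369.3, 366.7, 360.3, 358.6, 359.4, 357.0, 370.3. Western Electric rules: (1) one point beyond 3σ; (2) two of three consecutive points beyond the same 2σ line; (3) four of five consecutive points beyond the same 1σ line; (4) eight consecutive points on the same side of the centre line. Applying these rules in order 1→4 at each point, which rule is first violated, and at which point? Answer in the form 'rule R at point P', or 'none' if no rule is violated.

rule 3 at point 10

Zone of each point (C = within 1σ̂, B = 1σ̂–2σ̂, A = 2σ̂–3σ̂, * = beyond 3σ̂; sign = side of CL): 1:-C, 2:-B, 3:-C, 4:-B, 5:+C, 6:-C, 7:-B, 8:-B, 9:-B, 10:-B, 11:+C
Rule 3 (four of five consecutive points beyond the same 1σ limit) is satisfied at point 10.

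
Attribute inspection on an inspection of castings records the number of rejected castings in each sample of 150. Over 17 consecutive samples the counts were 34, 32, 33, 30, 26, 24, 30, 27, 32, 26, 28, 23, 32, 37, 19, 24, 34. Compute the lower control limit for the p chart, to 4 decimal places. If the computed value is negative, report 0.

0.0960

p̄ = Σdᵢ / (k·n) = 491 / (17 × 150) = 0.19255
LCL = p̄ − 3·√(p̄(1−p̄)/n) = 0.19255 − 3 × 0.03219 = 0.09597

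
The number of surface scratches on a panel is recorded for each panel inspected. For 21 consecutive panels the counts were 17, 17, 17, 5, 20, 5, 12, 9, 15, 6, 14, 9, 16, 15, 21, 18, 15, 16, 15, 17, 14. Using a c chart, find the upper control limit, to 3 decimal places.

c̄ = (17 + 17 + 17 + 5 + 20 + 5 + 12 + 9 + 15 + 6 + 14 + 9 + 16 + 15 + 21 + 18 + 15 + 16 + 15 + 17 + 14) / 21 = 293 / 21 = 13.9524
UCL = c̄ + 3√c̄ = 13.9524 + 3 × √13.9524 = 13.9524 + 3 × 3.7353 = 25.1582

25.158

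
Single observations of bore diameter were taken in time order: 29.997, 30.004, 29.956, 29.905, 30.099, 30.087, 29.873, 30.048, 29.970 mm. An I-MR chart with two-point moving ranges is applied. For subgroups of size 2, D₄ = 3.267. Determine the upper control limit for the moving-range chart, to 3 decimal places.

Moving ranges: 0.007, 0.048, 0.051, 0.194, 0.012, 0.214, 0.175, 0.078; M̄R̄ = 0.7790 / 8 = 0.0974
UCL_MR = D₄·M̄R̄ = 3.267 × 0.0974 = 0.3181

0.318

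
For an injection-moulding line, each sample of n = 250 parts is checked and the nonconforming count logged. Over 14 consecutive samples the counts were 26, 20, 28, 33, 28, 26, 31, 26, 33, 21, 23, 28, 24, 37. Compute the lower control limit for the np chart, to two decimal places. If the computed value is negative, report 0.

p̄ = Σdᵢ / (k·n) = 384 / (14 × 250) = 0.10971
LCL = np̄ − 3·√(np̄(1−p̄)) = 27.4286 − 3 × 4.9416 = 12.6038

12.60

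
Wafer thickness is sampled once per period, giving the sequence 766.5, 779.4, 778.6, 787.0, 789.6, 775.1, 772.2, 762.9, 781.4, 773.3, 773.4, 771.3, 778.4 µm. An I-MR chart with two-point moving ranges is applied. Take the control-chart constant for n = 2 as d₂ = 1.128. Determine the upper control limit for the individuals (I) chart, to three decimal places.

795.433

X̄ = (766.5 + 779.4 + 778.6 + 787.0 + 789.6 + 775.1 + 772.2 + 762.9 + 781.4 + 773.3 + 773.4 + 771.3 + 778.4) / 13 = 776.0846
Moving ranges: 12.9, 0.8, 8.4, 2.6, 14.5, 2.9, 9.3, 18.5, 8.1, 0.1, 2.1, 7.1; M̄R̄ = 87.3000 / 12 = 7.2750
UCL = X̄ + 3·M̄R̄/d₂ = 776.0846 + 3 × 7.2750 / 1.128 = 795.4330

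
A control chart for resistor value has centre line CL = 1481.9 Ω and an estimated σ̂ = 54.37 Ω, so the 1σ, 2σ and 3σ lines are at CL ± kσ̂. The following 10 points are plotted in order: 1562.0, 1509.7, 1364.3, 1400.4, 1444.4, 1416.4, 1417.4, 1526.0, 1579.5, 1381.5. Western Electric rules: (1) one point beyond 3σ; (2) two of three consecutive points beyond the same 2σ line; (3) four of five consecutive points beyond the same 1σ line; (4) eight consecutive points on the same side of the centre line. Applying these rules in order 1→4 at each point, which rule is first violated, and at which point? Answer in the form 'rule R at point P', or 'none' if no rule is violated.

Zone of each point (C = within 1σ̂, B = 1σ̂–2σ̂, A = 2σ̂–3σ̂, * = beyond 3σ̂; sign = side of CL): 1:+B, 2:+C, 3:-A, 4:-B, 5:-C, 6:-B, 7:-B, 8:+C, 9:+B, 10:-B
Rule 3 (four of five consecutive points beyond the same 1σ limit) is satisfied at point 7.

rule 3 at point 7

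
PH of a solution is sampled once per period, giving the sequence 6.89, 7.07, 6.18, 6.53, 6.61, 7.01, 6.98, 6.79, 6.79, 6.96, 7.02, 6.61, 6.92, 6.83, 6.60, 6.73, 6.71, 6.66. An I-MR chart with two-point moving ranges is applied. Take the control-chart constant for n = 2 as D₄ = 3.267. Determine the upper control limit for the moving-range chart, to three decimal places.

0.690

Moving ranges: 0.18, 0.89, 0.35, 0.08, 0.40, 0.03, 0.19, 0.00, 0.17, 0.06, 0.41, 0.31, 0.09, 0.23, 0.13, 0.02, 0.05; M̄R̄ = 3.5900 / 17 = 0.2112
UCL_MR = D₄·M̄R̄ = 3.267 × 0.2112 = 0.6899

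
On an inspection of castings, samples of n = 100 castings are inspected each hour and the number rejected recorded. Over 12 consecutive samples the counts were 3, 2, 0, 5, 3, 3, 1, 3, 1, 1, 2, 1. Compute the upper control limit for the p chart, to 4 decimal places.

0.0637

p̄ = Σdᵢ / (k·n) = 25 / (12 × 100) = 0.02083
UCL = p̄ + 3·√(p̄(1−p̄)/n) = 0.02083 + 3 × √(0.02083×0.97917/100) = 0.02083 + 3 × 0.01428 = 0.06368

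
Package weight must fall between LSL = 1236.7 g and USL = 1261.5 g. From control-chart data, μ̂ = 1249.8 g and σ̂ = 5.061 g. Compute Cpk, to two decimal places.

Cpu = (USL − μ̂) / (3σ̂) = (1261.5 − 1249.8) / (3 × 5.061) = 0.7706; Cpl = (μ̂ − LSL) / (3σ̂) = (1249.8 − 1236.7) / (3 × 5.061) = 0.8628; Cpk = min(Cpu, Cpl) = 0.7706

0.77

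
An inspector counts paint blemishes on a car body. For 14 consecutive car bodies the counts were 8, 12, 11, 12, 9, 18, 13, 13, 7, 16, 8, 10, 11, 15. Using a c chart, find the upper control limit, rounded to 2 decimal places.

c̄ = (8 + 12 + 11 + 12 + 9 + 18 + 13 + 13 + 7 + 16 + 8 + 10 + 11 + 15) / 14 = 163 / 14 = 11.6429
UCL = c̄ + 3√c̄ = 11.6429 + 3 × √11.6429 = 11.6429 + 3 × 3.4122 = 21.8793

21.88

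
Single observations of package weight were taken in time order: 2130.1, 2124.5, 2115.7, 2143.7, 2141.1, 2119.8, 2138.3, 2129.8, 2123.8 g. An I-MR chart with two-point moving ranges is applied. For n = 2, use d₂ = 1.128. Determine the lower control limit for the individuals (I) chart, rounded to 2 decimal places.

X̄ = (2130.1 + 2124.5 + 2115.7 + 2143.7 + 2141.1 + 2119.8 + 2138.3 + 2129.8 + 2123.8) / 9 = 2129.6444
Moving ranges: 5.6, 8.8, 28.0, 2.6, 21.3, 18.5, 8.5, 6.0; M̄R̄ = 99.3000 / 8 = 12.4125
LCL = X̄ − 3·M̄R̄/d₂ = 2129.6444 − 3 × 12.4125 / 1.128 = 2096.6325

2096.63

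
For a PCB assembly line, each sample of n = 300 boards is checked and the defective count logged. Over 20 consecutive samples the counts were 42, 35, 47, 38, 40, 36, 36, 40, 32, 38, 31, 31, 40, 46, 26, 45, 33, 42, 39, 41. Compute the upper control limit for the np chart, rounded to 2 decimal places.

p̄ = Σdᵢ / (k·n) = 758 / (20 × 300) = 0.12633
UCL = np̄ + 3·√(np̄(1−p̄)) = 37.9000 + 3 × √(37.9000×0.87367) = 37.9000 + 3 × 5.7543 = 55.1629

55.16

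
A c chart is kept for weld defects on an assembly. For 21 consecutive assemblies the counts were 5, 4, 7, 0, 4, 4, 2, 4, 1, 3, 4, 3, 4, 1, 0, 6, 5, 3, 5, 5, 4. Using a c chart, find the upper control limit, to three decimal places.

9.155

c̄ = (5 + 4 + 7 + 0 + 4 + 4 + 2 + 4 + 1 + 3 + 4 + 3 + 4 + 1 + 0 + 6 + 5 + 3 + 5 + 5 + 4) / 21 = 74 / 21 = 3.5238
UCL = c̄ + 3√c̄ = 3.5238 + 3 × √3.5238 = 3.5238 + 3 × 1.8772 = 9.1554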